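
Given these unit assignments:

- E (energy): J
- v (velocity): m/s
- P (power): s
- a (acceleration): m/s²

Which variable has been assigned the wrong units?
P

The variable P (power) should have units W, not s.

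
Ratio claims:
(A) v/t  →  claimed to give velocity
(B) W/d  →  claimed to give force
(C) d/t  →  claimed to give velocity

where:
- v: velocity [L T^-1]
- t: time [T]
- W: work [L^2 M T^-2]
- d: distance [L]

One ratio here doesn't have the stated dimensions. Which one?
(A) v/t does not give velocity

(A) v/t: [L T^-2] ≠ velocity [L T^-1] ✗
(B) W/d: [L M T^-2] = force [L M T^-2] ✓
(C) d/t: [L T^-1] = velocity [L T^-1] ✓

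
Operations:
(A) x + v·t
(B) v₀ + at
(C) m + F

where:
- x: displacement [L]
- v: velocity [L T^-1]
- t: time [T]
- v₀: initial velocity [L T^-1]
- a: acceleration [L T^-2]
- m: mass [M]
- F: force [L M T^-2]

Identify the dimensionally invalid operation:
(C) m + F

(A) x + v·t: x [L] and v·t [L] — same dimensions ✓
(B) v₀ + at: v₀ [L T^-1] and at [L T^-1] — same dimensions ✓
(C) m + F: m [M] and F [L M T^-2] — different dimensions cannot be added/subtracted ✗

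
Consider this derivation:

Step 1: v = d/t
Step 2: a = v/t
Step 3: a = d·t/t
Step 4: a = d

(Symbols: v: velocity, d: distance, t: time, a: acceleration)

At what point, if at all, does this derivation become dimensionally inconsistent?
Step 3

Step 1: v = d/t → LHS [L T^-1], RHS [L T^-1] ✓
Step 2: a = v/t → LHS [L T^-2], RHS [L T^-2] ✓
Step 3: a = d·t/t → LHS [L T^-2], RHS [L] ✗

The first dimensional inconsistency appears in step 3: a = d·t/t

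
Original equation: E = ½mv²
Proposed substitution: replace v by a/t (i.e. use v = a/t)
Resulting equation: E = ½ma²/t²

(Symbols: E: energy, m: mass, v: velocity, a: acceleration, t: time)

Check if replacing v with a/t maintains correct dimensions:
No

[v] = [L T^-1] and [a/t] = [L T^-3]. These differ, so the substitution replaces a quantity by one of different dimensions and the result E = ½ma²/t² has LHS [L^2 M T^-2] vs RHS [L^2 M T^-6] — inconsistent.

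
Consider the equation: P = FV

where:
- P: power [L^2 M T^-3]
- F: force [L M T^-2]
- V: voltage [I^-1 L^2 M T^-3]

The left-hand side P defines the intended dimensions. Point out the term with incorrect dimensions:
The right-hand side term FV

P has dimensions [L^2 M T^-3], but FV has dimensions [I^-1 L^3 M^2 T^-5], so the term FV is dimensionally wrong for P.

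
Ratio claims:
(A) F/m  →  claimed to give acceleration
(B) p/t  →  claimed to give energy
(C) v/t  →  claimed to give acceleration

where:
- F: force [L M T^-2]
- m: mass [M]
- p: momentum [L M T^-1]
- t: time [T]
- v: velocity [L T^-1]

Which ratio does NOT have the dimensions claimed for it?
(B) p/t does not give energy

(A) F/m: [L T^-2] = acceleration [L T^-2] ✓
(B) p/t: [L M T^-2] ≠ energy [L^2 M T^-2] ✗
(C) v/t: [L T^-2] = acceleration [L T^-2] ✓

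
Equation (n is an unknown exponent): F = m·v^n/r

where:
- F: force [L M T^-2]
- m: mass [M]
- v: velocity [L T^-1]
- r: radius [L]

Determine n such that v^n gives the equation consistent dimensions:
n = 2

F has dimensions [L M T^-2]; v has dimensions [L T^-1].
The rest of the RHS has dimensions [L^-1 M], so v^n must supply [L^2 T^-2].
With n = 2: m·v^2/r has dimensions [L M T^-2], matching the LHS ✓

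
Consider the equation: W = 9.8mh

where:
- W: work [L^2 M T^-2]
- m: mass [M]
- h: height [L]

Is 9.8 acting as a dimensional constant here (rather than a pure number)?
Yes

W has dimensions [L^2 M T^-2], while mh alone has dimensions [L M]. For the equation to balance, the factor 9.8 must carry dimensions [L T^-2] — it is a dimensional constant (a numerical value of a physical quantity with its units suppressed), not a pure number.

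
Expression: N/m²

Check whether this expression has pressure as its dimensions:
Yes

The expression N/m² has dimensions [L^-1 M T^-2], which is exactly pressure [L^-1 M T^-2].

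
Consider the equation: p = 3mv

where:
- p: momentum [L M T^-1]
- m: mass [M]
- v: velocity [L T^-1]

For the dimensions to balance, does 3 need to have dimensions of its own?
No

p has dimensions [L M T^-1] and mv already has dimensions [L M T^-1], so the equation balances without 3 contributing any dimensions. 3 is a pure (dimensionless) number; changing or removing it would not affect dimensional consistency.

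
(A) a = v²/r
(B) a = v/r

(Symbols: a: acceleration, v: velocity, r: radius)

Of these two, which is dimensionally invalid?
(B)

(A) a = v²/r: LHS [L T^-2], RHS [L T^-2] ✓
(B) a = v/r: LHS [L T^-2], RHS [T^-1] ✗

Expression (B) a = v/r is dimensionally incorrect.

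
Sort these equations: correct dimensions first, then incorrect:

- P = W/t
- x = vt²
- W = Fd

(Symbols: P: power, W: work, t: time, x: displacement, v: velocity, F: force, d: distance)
Dimensionally correct: P = W/t, W = Fd
Dimensionally incorrect: x = vt²
Ordered (correct first, then incorrect): P = W/t, W = Fd, x = vt²

- P = W/t: LHS [L^2 M T^-3], RHS [L^2 M T^-3] → correct ✓
- x = vt²: LHS [L], RHS [L T] → incorrect ✗
- W = Fd: LHS [L^2 M T^-2], RHS [L^2 M T^-2] → correct ✓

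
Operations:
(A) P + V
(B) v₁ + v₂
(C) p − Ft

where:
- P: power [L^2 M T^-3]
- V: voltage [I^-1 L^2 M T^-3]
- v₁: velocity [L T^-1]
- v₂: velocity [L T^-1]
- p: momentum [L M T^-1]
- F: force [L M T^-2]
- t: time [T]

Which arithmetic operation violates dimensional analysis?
(A) P + V

(A) P + V: P [L^2 M T^-3] and V [I^-1 L^2 M T^-3] — different dimensions cannot be added/subtracted ✗
(B) v₁ + v₂: v₁ [L T^-1] and v₂ [L T^-1] — same dimensions ✓
(C) p − Ft: p [L M T^-1] and Ft [L M T^-1] — same dimensions ✓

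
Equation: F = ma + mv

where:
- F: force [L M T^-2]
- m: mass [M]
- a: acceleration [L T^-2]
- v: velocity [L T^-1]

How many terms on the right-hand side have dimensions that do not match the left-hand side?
1

LHS F: [L M T^-2]
- ma: [L M T^-2] ✓
- mv: [L M T^-1] ✗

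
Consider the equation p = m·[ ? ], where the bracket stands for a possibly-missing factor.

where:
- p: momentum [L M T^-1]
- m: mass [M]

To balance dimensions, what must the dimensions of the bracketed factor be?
[L T^-1] — velocity (e.g. v)

p has dimensions [L M T^-1]; m has dimensions [M].
The bracketed factor must supply [L M T^-1] / [M] = [L T^-1].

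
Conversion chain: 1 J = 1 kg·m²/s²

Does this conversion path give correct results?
The chain is correct (no errors).

Correct: Joule is defined as kg·m²/s²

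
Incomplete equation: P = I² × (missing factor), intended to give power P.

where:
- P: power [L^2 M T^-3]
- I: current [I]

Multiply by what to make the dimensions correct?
R (resistance), dimensions [I^-2 L^2 M T^-3]

P has dimensions [L^2 M T^-3] and I² has dimensions [I^2].
The missing factor must have dimensions [L^2 M T^-3] / [I^2] = [I^-2 L^2 M T^-3], i.e. resistance (R).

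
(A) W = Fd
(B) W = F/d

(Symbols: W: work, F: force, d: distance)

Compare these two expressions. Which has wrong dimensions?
(B)

(A) W = Fd: LHS [L^2 M T^-2], RHS [L^2 M T^-2] ✓
(B) W = F/d: LHS [L^2 M T^-2], RHS [M T^-2] ✗

Expression (B) W = F/d is dimensionally incorrect.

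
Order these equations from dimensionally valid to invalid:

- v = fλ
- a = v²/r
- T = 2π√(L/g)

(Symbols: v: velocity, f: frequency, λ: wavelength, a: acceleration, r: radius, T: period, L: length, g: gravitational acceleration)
Dimensionally correct: v = fλ, a = v²/r, T = 2π√(L/g)
Dimensionally incorrect: none
Ordered (correct first, then incorrect): v = fλ, a = v²/r, T = 2π√(L/g)

- v = fλ: LHS [L T^-1], RHS [L T^-1] → correct ✓
- a = v²/r: LHS [L T^-2], RHS [L T^-2] → correct ✓
- T = 2π√(L/g): LHS [T], RHS [T] → correct ✓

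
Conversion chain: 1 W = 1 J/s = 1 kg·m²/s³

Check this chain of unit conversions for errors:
The chain is correct (no errors).

Correct: Watt is Joule per second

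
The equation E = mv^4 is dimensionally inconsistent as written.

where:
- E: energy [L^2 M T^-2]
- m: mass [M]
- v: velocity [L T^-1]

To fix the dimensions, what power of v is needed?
The exponent of v should be 2: E = mv^2

The LHS E has dimensions [L^2 M T^-2]; v has dimensions [L T^-1].
As written, the RHS mv^4 (exponent 4 on v) has dimensions [L^4 M T^-4], which does not match.
With exponent 2, the RHS mv^2 has dimensions [L^2 M T^-2], matching the LHS.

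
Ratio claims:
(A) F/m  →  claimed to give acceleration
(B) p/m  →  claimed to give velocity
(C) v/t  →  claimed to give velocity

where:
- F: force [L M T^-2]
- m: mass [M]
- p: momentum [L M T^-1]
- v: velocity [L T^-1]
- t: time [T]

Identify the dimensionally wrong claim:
(C) v/t does not give velocity

(A) F/m: [L T^-2] = acceleration [L T^-2] ✓
(B) p/m: [L T^-1] = velocity [L T^-1] ✓
(C) v/t: [L T^-2] ≠ velocity [L T^-1] ✗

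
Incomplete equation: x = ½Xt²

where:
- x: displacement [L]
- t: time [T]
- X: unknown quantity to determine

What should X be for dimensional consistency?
X = a (acceleration), dimensions [L T^-2]

x has dimensions [L]; the rest of the RHS (½ t²) has dimensions [T^2].
So X must have dimensions [L T^-2] — X = a (acceleration).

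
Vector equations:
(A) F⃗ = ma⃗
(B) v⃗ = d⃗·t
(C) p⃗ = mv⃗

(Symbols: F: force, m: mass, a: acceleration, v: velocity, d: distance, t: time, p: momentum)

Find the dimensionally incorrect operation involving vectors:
(B) v⃗ = d⃗·t

(A) F⃗ = ma⃗: LHS [L M T^-2], RHS [L M T^-2] ✓ — Force and acceleration are vectors, mass is a scalar
(B) v⃗ = d⃗·t: LHS [L T^-1], RHS [L T] ✗ — velocity is displacement per time; should be d⃗/t
(C) p⃗ = mv⃗: LHS [L M T^-1], RHS [L M T^-1] ✓ — mass (scalar) times velocity (vector)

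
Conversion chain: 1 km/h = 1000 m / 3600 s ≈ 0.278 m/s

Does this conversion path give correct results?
The chain is correct (no errors).

Correct: 1 km = 1000 m, 1 h = 3600 s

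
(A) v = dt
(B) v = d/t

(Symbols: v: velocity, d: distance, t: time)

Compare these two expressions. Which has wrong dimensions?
(A)

(A) v = dt: LHS [L T^-1], RHS [L T] ✗
(B) v = d/t: LHS [L T^-1], RHS [L T^-1] ✓

Expression (A) v = dt is dimensionally incorrect.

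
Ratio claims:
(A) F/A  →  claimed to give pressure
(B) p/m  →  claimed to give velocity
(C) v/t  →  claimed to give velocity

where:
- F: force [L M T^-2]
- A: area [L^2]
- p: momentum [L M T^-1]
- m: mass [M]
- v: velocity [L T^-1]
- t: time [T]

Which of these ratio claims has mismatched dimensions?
(C) v/t does not give velocity

(A) F/A: [L^-1 M T^-2] = pressure [L^-1 M T^-2] ✓
(B) p/m: [L T^-1] = velocity [L T^-1] ✓
(C) v/t: [L T^-2] ≠ velocity [L T^-1] ✗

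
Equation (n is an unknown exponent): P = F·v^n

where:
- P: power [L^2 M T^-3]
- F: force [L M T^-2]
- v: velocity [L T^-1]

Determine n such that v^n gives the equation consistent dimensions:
n = 1

P has dimensions [L^2 M T^-3]; v has dimensions [L T^-1].
The rest of the RHS has dimensions [L M T^-2], so v^n must supply [L T^-1].
With n = 1: F·v^1 has dimensions [L^2 M T^-3], matching the LHS ✓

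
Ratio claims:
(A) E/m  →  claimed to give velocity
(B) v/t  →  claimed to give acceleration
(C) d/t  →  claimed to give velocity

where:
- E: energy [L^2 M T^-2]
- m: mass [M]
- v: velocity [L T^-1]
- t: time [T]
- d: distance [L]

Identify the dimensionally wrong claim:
(A) E/m does not give velocity

(A) E/m: [L^2 T^-2] ≠ velocity [L T^-1] ✗
(B) v/t: [L T^-2] = acceleration [L T^-2] ✓
(C) d/t: [L T^-1] = velocity [L T^-1] ✓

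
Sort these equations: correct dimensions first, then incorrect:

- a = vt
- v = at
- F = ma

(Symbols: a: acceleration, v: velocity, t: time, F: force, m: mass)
Dimensionally correct: v = at, F = ma
Dimensionally incorrect: a = vt
Ordered (correct first, then incorrect): v = at, F = ma, a = vt

- a = vt: LHS [L T^-2], RHS [L] → incorrect ✗
- v = at: LHS [L T^-1], RHS [L T^-1] → correct ✓
- F = ma: LHS [L M T^-2], RHS [L M T^-2] → correct ✓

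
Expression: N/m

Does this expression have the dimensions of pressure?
No

The expression N/m has dimensions [M T^-2], but pressure has dimensions [L^-1 M T^-2].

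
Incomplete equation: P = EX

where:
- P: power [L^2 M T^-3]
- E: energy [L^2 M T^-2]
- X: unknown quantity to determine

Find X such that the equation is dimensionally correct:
X = f (inverse time / frequency (1/t)), dimensions [T^-1]

P has dimensions [L^2 M T^-3]; the rest of the RHS (E) has dimensions [L^2 M T^-2].
So X must have dimensions [T^-1] — X = f (inverse time / frequency (1/t)).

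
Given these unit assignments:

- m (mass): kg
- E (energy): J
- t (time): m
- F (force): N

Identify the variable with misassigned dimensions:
t

The variable t (time) should have units s, not m.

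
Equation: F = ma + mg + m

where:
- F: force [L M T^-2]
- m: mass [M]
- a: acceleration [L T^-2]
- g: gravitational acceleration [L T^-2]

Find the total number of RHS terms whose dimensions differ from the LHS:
1

LHS F: [L M T^-2]
- ma: [L M T^-2] ✓
- mg: [L M T^-2] ✓
- m: [M] ✗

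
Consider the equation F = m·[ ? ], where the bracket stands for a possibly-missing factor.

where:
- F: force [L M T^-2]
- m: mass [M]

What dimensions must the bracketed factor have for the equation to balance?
[L T^-2] — acceleration (e.g. a)

F has dimensions [L M T^-2]; m has dimensions [M].
The bracketed factor must supply [L M T^-2] / [M] = [L T^-2].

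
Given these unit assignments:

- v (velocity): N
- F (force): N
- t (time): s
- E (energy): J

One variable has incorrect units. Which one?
v

The variable v (velocity) should have units m/s, not N.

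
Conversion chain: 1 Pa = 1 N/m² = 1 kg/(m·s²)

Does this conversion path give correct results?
The chain is correct (no errors).

Correct: Pascal is Newton per square meter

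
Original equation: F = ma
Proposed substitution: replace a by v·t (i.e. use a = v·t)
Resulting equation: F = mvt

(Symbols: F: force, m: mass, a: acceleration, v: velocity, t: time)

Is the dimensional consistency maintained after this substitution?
No

[a] = [L T^-2] and [v·t] = [L]. These differ, so the substitution replaces a quantity by one of different dimensions and the result F = mvt has LHS [L M T^-2] vs RHS [L M] — inconsistent.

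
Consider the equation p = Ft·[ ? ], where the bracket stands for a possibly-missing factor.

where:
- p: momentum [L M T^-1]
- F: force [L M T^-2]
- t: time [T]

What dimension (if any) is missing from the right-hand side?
Nothing is missing — the bracketed factor must be dimensionless.

p has dimensions [L M T^-1] and Ft already has dimensions [L M T^-1], so p = Ft is dimensionally complete.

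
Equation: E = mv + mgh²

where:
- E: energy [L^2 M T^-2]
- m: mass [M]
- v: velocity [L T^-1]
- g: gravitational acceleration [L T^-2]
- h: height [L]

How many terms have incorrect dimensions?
2

LHS E: [L^2 M T^-2]
- mv: [L M T^-1] ✗
- mgh²: [L^3 M T^-2] ✗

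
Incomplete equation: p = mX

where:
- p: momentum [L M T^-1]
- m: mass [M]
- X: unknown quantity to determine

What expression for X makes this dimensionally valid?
X = v (velocity), dimensions [L T^-1]

p has dimensions [L M T^-1]; the rest of the RHS (m) has dimensions [M].
So X must have dimensions [L T^-1] — X = v (velocity).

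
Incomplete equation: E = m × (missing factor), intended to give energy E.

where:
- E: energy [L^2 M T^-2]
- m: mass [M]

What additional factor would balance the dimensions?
v² (velocity squared), dimensions [L^2 T^-2]

E has dimensions [L^2 M T^-2] and m has dimensions [M].
The missing factor must have dimensions [L^2 M T^-2] / [M] = [L^2 T^-2], i.e. velocity squared (v²).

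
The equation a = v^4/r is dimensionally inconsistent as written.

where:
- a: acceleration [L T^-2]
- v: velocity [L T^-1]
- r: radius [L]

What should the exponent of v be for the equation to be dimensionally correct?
The exponent of v should be 2: a = v^2/r

The LHS a has dimensions [L T^-2]; v has dimensions [L T^-1].
As written, the RHS v^4/r (exponent 4 on v) has dimensions [L^3 T^-4], which does not match.
With exponent 2, the RHS v^2/r has dimensions [L T^-2], matching the LHS.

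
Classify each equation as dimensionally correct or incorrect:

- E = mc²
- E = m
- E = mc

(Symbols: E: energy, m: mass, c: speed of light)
Dimensionally correct: E = mc²
Dimensionally incorrect: E = m, E = mc
Ordered (correct first, then incorrect): E = mc², E = m, E = mc

- E = mc²: LHS [L^2 M T^-2], RHS [L^2 M T^-2] → correct ✓
- E = m: LHS [L^2 M T^-2], RHS [M] → incorrect ✗
- E = mc: LHS [L^2 M T^-2], RHS [L M T^-1] → incorrect ✗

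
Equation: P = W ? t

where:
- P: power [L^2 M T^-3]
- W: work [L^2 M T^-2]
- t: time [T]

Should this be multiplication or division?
division (÷): P = W ÷ t

P [L^2 M T^-3]; W [L^2 M T^-2]; t [T].
W × t → [L^2 M T^-1] ✗
W ÷ t → [L^2 M T^-3] ✓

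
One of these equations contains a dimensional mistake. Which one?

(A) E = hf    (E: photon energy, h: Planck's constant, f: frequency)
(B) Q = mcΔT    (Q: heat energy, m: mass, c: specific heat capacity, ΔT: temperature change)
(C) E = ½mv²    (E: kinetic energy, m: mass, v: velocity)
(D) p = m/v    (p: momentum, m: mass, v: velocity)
(D) p = m/v

The equation (D) p = m/v is dimensionally incorrect.

LHS (p): [L M T^-1]
RHS (m/v): [L^-1 M T] ✗

The dimensions do not match. The other three equations balance.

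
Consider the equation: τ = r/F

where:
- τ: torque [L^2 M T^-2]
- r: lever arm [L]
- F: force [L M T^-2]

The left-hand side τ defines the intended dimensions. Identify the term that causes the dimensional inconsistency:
The right-hand side term r/F

τ has dimensions [L^2 M T^-2], but r/F has dimensions [M^-1 T^2], so the term r/F is dimensionally wrong for τ.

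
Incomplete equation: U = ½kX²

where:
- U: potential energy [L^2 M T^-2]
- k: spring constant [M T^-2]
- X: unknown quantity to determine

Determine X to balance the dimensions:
X = x (displacement), dimensions [L]

U has dimensions [L^2 M T^-2]; the rest of the RHS (½k) has dimensions [M T^-2].
So X² must have dimensions [L^2], i.e. X has dimensions [L] — X = x (displacement).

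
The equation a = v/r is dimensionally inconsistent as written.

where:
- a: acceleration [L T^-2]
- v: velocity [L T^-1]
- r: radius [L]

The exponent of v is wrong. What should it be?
The exponent of v should be 2: a = v^2/r

The LHS a has dimensions [L T^-2]; v has dimensions [L T^-1].
As written, the RHS v/r (exponent 1 on v) has dimensions [T^-1], which does not match.
With exponent 2, the RHS v^2/r has dimensions [L T^-2], matching the LHS.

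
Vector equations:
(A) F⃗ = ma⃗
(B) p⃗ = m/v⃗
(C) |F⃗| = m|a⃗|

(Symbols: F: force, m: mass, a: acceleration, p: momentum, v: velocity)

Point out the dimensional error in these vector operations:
(B) p⃗ = m/v⃗

(A) F⃗ = ma⃗: LHS [L M T^-2], RHS [L M T^-2] ✓ — Force and acceleration are vectors, mass is a scalar
(B) p⃗ = m/v⃗: LHS [L M T^-1], RHS [L^-1 M T] ✗ — momentum is mass times velocity; should be mv⃗ (and division by a vector is undefined)
(C) |F⃗| = m|a⃗|: LHS [L M T^-2], RHS [L M T^-2] ✓ — magnitudes of vectors are scalars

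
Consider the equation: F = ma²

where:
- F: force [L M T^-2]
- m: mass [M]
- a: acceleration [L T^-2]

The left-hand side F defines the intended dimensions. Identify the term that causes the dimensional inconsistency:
The right-hand side term ma²

F has dimensions [L M T^-2], but ma² has dimensions [L^2 M T^-4], so the term ma² is dimensionally wrong for F.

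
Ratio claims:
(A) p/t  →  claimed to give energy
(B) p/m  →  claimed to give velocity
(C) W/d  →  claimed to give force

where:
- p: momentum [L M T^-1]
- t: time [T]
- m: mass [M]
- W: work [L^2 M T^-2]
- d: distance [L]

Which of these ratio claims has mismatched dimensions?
(A) p/t does not give energy

(A) p/t: [L M T^-2] ≠ energy [L^2 M T^-2] ✗
(B) p/m: [L T^-1] = velocity [L T^-1] ✓
(C) W/d: [L M T^-2] = force [L M T^-2] ✓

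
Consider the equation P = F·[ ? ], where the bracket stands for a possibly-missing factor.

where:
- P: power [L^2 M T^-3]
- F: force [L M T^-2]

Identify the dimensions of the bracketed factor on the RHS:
[L T^-1] — velocity (e.g. v)

P has dimensions [L^2 M T^-3]; F has dimensions [L M T^-2].
The bracketed factor must supply [L^2 M T^-3] / [L M T^-2] = [L T^-1].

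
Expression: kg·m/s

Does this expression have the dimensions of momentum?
Yes

The expression kg·m/s has dimensions [L M T^-1], which is exactly momentum [L M T^-1].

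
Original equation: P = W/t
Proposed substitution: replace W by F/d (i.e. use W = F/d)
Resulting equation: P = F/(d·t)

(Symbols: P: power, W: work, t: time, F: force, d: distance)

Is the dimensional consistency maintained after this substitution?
No

[W] = [L^2 M T^-2] and [F/d] = [M T^-2]. These differ, so the substitution replaces a quantity by one of different dimensions and the result P = F/(d·t) has LHS [L^2 M T^-3] vs RHS [M T^-3] — inconsistent.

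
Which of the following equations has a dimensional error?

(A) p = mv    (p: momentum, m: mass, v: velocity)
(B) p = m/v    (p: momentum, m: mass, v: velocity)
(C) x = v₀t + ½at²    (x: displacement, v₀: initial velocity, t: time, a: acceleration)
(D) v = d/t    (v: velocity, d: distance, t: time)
(B) p = m/v

The equation (B) p = m/v is dimensionally incorrect.

LHS (p): [L M T^-1]
RHS (m/v): [L^-1 M T] ✗

The dimensions do not match. The other three equations balance.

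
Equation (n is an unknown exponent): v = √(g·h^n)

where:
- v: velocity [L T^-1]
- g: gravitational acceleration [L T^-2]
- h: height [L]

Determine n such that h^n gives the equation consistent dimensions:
n = 1

v has dimensions [L T^-1]; h has dimensions [L].
With n = 1: √(g·h^1) has dimensions [L T^-1], matching the LHS ✓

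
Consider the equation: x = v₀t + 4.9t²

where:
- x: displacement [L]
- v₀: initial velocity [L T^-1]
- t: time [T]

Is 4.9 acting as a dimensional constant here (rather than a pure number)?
Yes

x has dimensions [L], while t² alone has dimensions [T^2]. For the equation to balance, the factor 4.9 must carry dimensions [L T^-2] — it is a dimensional constant (a numerical value of a physical quantity with its units suppressed), not a pure number.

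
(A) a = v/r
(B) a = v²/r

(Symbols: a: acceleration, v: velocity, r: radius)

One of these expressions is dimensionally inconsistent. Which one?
(A)

(A) a = v/r: LHS [L T^-2], RHS [T^-1] ✗
(B) a = v²/r: LHS [L T^-2], RHS [L T^-2] ✓

Expression (A) a = v/r is dimensionally incorrect.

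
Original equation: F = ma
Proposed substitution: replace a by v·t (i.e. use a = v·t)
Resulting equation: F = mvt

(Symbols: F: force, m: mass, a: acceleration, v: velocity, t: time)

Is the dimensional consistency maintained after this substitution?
No

[a] = [L T^-2] and [v·t] = [L]. These differ, so the substitution replaces a quantity by one of different dimensions and the result F = mvt has LHS [L M T^-2] vs RHS [L M] — inconsistent.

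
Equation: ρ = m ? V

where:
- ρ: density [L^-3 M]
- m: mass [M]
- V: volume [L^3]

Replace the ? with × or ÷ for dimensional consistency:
division (÷): ρ = m ÷ V

ρ [L^-3 M]; m [M]; V [L^3].
m × V → [L^3 M] ✗
m ÷ V → [L^-3 M] ✓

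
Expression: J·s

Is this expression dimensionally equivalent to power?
No

The expression J·s has dimensions [L^2 M T^-1], but power has dimensions [L^2 M T^-3].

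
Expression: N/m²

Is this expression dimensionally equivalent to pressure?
Yes

The expression N/m² has dimensions [L^-1 M T^-2], which is exactly pressure [L^-1 M T^-2].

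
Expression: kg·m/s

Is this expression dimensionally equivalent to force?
No

The expression kg·m/s has dimensions [L M T^-1], but force has dimensions [L M T^-2].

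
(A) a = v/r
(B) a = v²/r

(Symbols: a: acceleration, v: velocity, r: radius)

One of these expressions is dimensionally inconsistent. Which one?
(A)

(A) a = v/r: LHS [L T^-2], RHS [T^-1] ✗
(B) a = v²/r: LHS [L T^-2], RHS [L T^-2] ✓

Expression (A) a = v/r is dimensionally incorrect.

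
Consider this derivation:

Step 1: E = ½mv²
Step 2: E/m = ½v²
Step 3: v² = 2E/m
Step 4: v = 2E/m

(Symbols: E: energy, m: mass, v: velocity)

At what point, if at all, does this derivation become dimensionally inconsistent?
Step 4

Step 1: E = ½mv² → LHS [L^2 M T^-2], RHS [L^2 M T^-2] ✓
Step 2: E/m = ½v² → LHS [L^2 T^-2], RHS [L^2 T^-2] ✓
Step 3: v² = 2E/m → LHS [L^2 T^-2], RHS [L^2 T^-2] ✓
Step 4: v = 2E/m → LHS [L T^-1], RHS [L^2 T^-2] ✗

The first dimensional inconsistency appears in step 4: v = 2E/m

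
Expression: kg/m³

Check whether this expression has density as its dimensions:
Yes

The expression kg/m³ has dimensions [L^-3 M], which is exactly density [L^-3 M].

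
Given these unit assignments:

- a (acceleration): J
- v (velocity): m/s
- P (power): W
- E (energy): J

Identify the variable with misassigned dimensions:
a

The variable a (acceleration) should have units m/s², not J.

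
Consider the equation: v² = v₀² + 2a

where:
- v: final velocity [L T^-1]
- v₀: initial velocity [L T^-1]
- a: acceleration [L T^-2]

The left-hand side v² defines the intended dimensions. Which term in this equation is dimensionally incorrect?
The term 2a

Checking each RHS term against the LHS:
- v₀²: [L^2 T^-2] — matches v² [L^2 T^-2] ✓
- 2a: [L T^-2] — does NOT match v² [L^2 T^-2] ✗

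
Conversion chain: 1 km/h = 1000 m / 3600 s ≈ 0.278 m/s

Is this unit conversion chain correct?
The chain is correct (no errors).

Correct: 1 km = 1000 m, 1 h = 3600 s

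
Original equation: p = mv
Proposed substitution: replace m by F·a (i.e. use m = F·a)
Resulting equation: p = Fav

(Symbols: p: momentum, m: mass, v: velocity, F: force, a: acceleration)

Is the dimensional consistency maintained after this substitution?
No

[m] = [M] and [F·a] = [L^2 M T^-4]. These differ, so the substitution replaces a quantity by one of different dimensions and the result p = Fav has LHS [L M T^-1] vs RHS [L^3 M T^-5] — inconsistent.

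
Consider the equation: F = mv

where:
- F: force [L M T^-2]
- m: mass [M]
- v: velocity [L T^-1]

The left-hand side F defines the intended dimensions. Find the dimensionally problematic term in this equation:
The right-hand side term mv

F has dimensions [L M T^-2], but mv has dimensions [L M T^-1], so the term mv is dimensionally wrong for F.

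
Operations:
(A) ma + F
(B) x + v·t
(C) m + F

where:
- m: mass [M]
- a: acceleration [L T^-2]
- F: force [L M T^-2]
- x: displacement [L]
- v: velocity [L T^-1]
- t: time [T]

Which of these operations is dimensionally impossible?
(C) m + F

(A) ma + F: ma [L M T^-2] and F [L M T^-2] — same dimensions ✓
(B) x + v·t: x [L] and v·t [L] — same dimensions ✓
(C) m + F: m [M] and F [L M T^-2] — different dimensions cannot be added/subtracted ✗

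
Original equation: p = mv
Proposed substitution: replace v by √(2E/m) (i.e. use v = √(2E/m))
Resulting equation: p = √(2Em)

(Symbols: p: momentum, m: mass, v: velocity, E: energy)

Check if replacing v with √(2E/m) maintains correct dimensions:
Yes

[v] = [L T^-1] and [√(2E/m)] = [L T^-1]. These match, so the substitution replaces a quantity by one of the same dimensions and the result p = √(2Em) has LHS [L M T^-1] vs RHS [L M T^-1] — still consistent.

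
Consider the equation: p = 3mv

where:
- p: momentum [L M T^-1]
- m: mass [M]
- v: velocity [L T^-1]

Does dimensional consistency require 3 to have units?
No

p has dimensions [L M T^-1] and mv already has dimensions [L M T^-1], so the equation balances without 3 contributing any dimensions. 3 is a pure (dimensionless) number; changing or removing it would not affect dimensional consistency.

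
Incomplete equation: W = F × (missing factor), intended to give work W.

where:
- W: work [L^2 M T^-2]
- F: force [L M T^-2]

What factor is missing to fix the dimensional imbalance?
d (distance), dimensions [L]

W has dimensions [L^2 M T^-2] and F has dimensions [L M T^-2].
The missing factor must have dimensions [L^2 M T^-2] / [L M T^-2] = [L], i.e. distance (d).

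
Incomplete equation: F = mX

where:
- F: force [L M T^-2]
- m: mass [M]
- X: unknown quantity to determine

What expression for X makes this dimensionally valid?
X = a (acceleration), dimensions [L T^-2]

F has dimensions [L M T^-2]; the rest of the RHS (m) has dimensions [M].
So X must have dimensions [L T^-2] — X = a (acceleration).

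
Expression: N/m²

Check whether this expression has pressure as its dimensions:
Yes

The expression N/m² has dimensions [L^-1 M T^-2], which is exactly pressure [L^-1 M T^-2].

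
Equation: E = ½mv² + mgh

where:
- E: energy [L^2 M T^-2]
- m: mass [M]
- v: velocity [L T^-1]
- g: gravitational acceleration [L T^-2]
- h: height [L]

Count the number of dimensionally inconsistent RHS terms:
0

LHS E: [L^2 M T^-2]
- ½mv²: [L^2 M T^-2] ✓
- mgh: [L^2 M T^-2] ✓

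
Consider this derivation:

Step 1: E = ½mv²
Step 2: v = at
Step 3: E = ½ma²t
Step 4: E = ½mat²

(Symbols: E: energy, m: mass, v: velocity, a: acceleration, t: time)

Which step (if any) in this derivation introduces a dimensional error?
Step 3

Step 1: E = ½mv² → LHS [L^2 M T^-2], RHS [L^2 M T^-2] ✓
Step 2: v = at → LHS [L T^-1], RHS [L T^-1] ✓
Step 3: E = ½ma²t → LHS [L^2 M T^-2], RHS [L^2 M T^-3] ✗

The first dimensional inconsistency appears in step 3: E = ½ma²t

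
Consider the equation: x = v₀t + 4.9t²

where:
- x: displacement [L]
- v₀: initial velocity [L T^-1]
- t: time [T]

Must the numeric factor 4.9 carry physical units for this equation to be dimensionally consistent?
Yes

x has dimensions [L], while t² alone has dimensions [T^2]. For the equation to balance, the factor 4.9 must carry dimensions [L T^-2] — it is a dimensional constant (a numerical value of a physical quantity with its units suppressed), not a pure number.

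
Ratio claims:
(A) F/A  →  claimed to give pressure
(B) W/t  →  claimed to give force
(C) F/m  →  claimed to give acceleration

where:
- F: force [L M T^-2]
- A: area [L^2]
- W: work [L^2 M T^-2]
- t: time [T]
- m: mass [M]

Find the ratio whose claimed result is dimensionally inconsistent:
(B) W/t does not give force

(A) F/A: [L^-1 M T^-2] = pressure [L^-1 M T^-2] ✓
(B) W/t: [L^2 M T^-3] ≠ force [L M T^-2] ✗
(C) F/m: [L T^-2] = acceleration [L T^-2] ✓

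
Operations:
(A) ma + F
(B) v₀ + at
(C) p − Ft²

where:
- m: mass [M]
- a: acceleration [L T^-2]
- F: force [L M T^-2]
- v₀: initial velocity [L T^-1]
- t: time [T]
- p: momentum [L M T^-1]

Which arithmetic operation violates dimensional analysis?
(C) p − Ft²

(A) ma + F: ma [L M T^-2] and F [L M T^-2] — same dimensions ✓
(B) v₀ + at: v₀ [L T^-1] and at [L T^-1] — same dimensions ✓
(C) p − Ft²: p [L M T^-1] and Ft² [L M] — different dimensions cannot be added/subtracted ✗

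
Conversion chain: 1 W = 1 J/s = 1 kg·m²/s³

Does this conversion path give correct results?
The chain is correct (no errors).

Correct: Watt is Joule per second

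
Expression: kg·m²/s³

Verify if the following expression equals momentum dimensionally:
No

The expression kg·m²/s³ has dimensions [L^2 M T^-3], but momentum has dimensions [L M T^-1].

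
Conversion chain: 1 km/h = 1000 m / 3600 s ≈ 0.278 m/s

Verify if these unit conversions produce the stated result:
The chain is correct (no errors).

Correct: 1 km = 1000 m, 1 h = 3600 s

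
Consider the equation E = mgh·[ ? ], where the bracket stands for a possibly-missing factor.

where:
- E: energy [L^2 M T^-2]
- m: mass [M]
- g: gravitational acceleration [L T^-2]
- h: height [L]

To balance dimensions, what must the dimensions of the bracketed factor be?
Nothing is missing — the bracketed factor must be dimensionless.

E has dimensions [L^2 M T^-2] and mgh already has dimensions [L^2 M T^-2], so E = mgh is dimensionally complete.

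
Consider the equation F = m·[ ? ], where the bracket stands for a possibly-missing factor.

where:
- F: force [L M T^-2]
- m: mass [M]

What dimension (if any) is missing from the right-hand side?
[L T^-2] — acceleration (e.g. a)

F has dimensions [L M T^-2]; m has dimensions [M].
The bracketed factor must supply [L M T^-2] / [M] = [L T^-2].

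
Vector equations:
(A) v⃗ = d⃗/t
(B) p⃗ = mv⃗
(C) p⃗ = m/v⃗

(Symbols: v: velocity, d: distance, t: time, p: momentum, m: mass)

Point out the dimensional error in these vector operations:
(C) p⃗ = m/v⃗

(A) v⃗ = d⃗/t: LHS [L T^-1], RHS [L T^-1] ✓ — displacement (vector) divided by time (scalar)
(B) p⃗ = mv⃗: LHS [L M T^-1], RHS [L M T^-1] ✓ — mass (scalar) times velocity (vector)
(C) p⃗ = m/v⃗: LHS [L M T^-1], RHS [L^-1 M T] ✗ — momentum is mass times velocity; should be mv⃗ (and division by a vector is undefined)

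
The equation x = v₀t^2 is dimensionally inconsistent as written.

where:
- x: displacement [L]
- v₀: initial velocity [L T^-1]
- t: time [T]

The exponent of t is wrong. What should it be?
The exponent of t should be 1: x = v₀t

The LHS x has dimensions [L]; t has dimensions [T].
As written, the RHS v₀t^2 (exponent 2 on t) has dimensions [L T], which does not match.
With exponent 1, the RHS v₀t has dimensions [L], matching the LHS.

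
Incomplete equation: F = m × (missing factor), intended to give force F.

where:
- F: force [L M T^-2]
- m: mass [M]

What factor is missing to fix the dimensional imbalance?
a (acceleration), dimensions [L T^-2]

F has dimensions [L M T^-2] and m has dimensions [M].
The missing factor must have dimensions [L M T^-2] / [M] = [L T^-2], i.e. acceleration (a).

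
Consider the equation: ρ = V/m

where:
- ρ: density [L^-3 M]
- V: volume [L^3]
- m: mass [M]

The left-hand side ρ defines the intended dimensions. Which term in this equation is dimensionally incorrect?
The right-hand side term V/m

ρ has dimensions [L^-3 M], but V/m has dimensions [L^3 M^-1], so the term V/m is dimensionally wrong for ρ.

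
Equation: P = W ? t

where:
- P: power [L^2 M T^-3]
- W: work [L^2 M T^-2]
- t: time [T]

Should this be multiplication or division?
division (÷): P = W ÷ t

P [L^2 M T^-3]; W [L^2 M T^-2]; t [T].
W × t → [L^2 M T^-1] ✗
W ÷ t → [L^2 M T^-3] ✓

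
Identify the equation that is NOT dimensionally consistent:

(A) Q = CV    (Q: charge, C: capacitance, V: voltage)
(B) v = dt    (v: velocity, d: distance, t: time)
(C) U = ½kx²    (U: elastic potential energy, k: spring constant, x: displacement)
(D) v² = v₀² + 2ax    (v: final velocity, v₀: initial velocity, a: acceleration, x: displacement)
(B) v = dt

The equation (B) v = dt is dimensionally incorrect.

LHS (v): [L T^-1]
RHS (dt): [L T] ✗

The dimensions do not match. The other three equations balance.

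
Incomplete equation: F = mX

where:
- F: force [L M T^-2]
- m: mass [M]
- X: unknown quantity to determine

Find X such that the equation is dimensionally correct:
X = a (acceleration), dimensions [L T^-2]

F has dimensions [L M T^-2]; the rest of the RHS (m) has dimensions [M].
So X must have dimensions [L T^-2] — X = a (acceleration).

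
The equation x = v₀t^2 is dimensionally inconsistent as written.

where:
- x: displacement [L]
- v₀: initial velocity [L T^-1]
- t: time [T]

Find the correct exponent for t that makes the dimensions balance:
The exponent of t should be 1: x = v₀t

The LHS x has dimensions [L]; t has dimensions [T].
As written, the RHS v₀t^2 (exponent 2 on t) has dimensions [L T], which does not match.
With exponent 1, the RHS v₀t has dimensions [L], matching the LHS.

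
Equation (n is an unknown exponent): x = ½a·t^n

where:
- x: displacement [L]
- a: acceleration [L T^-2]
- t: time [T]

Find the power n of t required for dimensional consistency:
n = 2

x has dimensions [L]; t has dimensions [T].
The rest of the RHS has dimensions [L T^-2], so t^n must supply [T^2].
With n = 2: ½a·t^2 has dimensions [L], matching the LHS ✓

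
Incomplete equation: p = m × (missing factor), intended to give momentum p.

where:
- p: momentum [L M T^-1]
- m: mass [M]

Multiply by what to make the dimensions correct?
v (velocity), dimensions [L T^-1]

p has dimensions [L M T^-1] and m has dimensions [M].
The missing factor must have dimensions [L M T^-1] / [M] = [L T^-1], i.e. velocity (v).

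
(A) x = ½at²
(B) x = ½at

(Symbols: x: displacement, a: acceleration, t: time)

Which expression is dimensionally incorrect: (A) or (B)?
(B)

(A) x = ½at²: LHS [L], RHS [L] ✓
(B) x = ½at: LHS [L], RHS [L T^-1] ✗

Expression (B) x = ½at is dimensionally incorrect.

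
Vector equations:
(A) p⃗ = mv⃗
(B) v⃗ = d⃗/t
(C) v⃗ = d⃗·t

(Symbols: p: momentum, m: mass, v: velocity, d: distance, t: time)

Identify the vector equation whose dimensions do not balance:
(C) v⃗ = d⃗·t

(A) p⃗ = mv⃗: LHS [L M T^-1], RHS [L M T^-1] ✓ — mass (scalar) times velocity (vector)
(B) v⃗ = d⃗/t: LHS [L T^-1], RHS [L T^-1] ✓ — displacement (vector) divided by time (scalar)
(C) v⃗ = d⃗·t: LHS [L T^-1], RHS [L T] ✗ — velocity is displacement per time; should be d⃗/t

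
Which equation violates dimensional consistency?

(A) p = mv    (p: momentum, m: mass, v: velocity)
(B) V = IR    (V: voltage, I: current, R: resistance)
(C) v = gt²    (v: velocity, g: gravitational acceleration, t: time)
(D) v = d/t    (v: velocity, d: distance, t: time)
(C) v = gt²

The equation (C) v = gt² is dimensionally incorrect.

LHS (v): [L T^-1]
RHS (gt²): [L] ✗

The dimensions do not match. The other three equations balance.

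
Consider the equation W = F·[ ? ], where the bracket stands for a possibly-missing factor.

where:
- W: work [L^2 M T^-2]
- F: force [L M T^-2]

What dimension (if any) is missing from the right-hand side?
[L] — length (e.g. a distance d)

W has dimensions [L^2 M T^-2]; F has dimensions [L M T^-2].
The bracketed factor must supply [L^2 M T^-2] / [L M T^-2] = [L].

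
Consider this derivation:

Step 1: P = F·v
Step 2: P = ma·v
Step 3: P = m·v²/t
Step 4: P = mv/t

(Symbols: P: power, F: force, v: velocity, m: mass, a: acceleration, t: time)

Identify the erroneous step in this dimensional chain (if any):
Step 4

Step 1: P = F·v → LHS [L^2 M T^-3], RHS [L^2 M T^-3] ✓
Step 2: P = ma·v → LHS [L^2 M T^-3], RHS [L^2 M T^-3] ✓
Step 3: P = m·v²/t → LHS [L^2 M T^-3], RHS [L^2 M T^-3] ✓
Step 4: P = mv/t → LHS [L^2 M T^-3], RHS [L M T^-2] ✗

The first dimensional inconsistency appears in step 4: P = mv/t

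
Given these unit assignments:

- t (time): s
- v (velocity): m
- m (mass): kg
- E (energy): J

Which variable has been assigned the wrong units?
v

The variable v (velocity) should have units m/s, not m.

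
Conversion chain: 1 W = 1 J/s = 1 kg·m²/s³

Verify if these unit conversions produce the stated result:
The chain is correct (no errors).

Correct: Watt is Joule per second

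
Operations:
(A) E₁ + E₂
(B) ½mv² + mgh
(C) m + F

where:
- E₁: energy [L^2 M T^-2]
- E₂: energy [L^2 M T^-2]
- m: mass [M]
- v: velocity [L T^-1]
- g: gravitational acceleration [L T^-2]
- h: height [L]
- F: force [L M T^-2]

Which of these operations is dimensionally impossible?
(C) m + F

(A) E₁ + E₂: E₁ [L^2 M T^-2] and E₂ [L^2 M T^-2] — same dimensions ✓
(B) ½mv² + mgh: ½mv² [L^2 M T^-2] and mgh [L^2 M T^-2] — same dimensions ✓
(C) m + F: m [M] and F [L M T^-2] — different dimensions cannot be added/subtracted ✗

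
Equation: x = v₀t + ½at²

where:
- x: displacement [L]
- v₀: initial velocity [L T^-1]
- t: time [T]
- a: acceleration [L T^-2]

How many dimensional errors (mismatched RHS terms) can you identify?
0

LHS x: [L]
- v₀t: [L] ✓
- ½at²: [L] ✓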